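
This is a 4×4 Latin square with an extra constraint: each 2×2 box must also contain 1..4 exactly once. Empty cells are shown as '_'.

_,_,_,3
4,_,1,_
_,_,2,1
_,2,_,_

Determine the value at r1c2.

1

r1c2 = 1: row 1 has {3}; col 2 has {2}; box has {4} → only 1 remains.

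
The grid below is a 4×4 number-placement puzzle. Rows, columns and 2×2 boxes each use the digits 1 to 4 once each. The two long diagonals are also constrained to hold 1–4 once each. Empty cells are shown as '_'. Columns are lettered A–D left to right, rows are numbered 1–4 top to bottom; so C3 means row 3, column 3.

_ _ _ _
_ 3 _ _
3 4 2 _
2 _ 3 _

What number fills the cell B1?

2

C2 = 1: row 2 has {3}; col 3 has {2,3}; box has {}; anti-diagonal has {2,4} → only 1 remains.
D3 = 1: row 3 has {2,3,4}; col 4 has {}; box has {2,3} → only 1 remains.
B4 = 1: row 4 has {2,3}; col 2 has {3,4}; box has {2,3,4} → only 1 remains.
D4 = 4: row 4 has {1,2,3}; col 4 has {1}; box has {1,2,3}; main diagonal has {2,3} → only 4 remains.
A1 = 1: row 1 has {}; col 1 has {2,3}; box has {3}; main diagonal has {2,3,4} → only 1 remains.
B1 = 2: row 1 has {1}; col 2 has {1,3,4}; box has {1,3} → only 2 remains.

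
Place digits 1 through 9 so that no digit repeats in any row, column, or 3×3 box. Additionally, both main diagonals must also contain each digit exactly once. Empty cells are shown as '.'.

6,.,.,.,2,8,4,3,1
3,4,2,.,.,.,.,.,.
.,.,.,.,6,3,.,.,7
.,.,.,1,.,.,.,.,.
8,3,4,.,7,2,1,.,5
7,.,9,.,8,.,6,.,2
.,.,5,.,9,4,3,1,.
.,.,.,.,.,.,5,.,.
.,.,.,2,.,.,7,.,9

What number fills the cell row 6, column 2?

1

row 1, column 3 = 7 (sole candidate).
row 3, column 3 = 8 (sole candidate).
row 4, column 3 = 6 (sole candidate).
row 4, column 6 = 9 (sole candidate).
row 4, column 7 = 8 (sole candidate).
row 5, column 4 = 6 (sole candidate).
row 5, column 8 = 9 (sole candidate).
row 6, column 6 = 5 (sole candidate).
row 6, column 8 = 4 (sole candidate).
row 7, column 1 = 2 (sole candidate).
row 8, column 8 = 2 (sole candidate).
row 9, column 1 = 4 (sole candidate).
row 2, column 7 = 9 (sole candidate).
row 3, column 7 = 2 (sole candidate).
row 3, column 8 = 5 (sole candidate).
row 4, column 1 = 5 (sole candidate).
row 4, column 2 = 2 (sole candidate).
row 4, column 8 = 7 (sole candidate).
row 4, column 9 = 3 (sole candidate).
row 6, column 2 = 1: row 6 has {2,4,5,6,7,8,9}; col 2 has {2,3,4}; box has {2,3,4,5,6,7,8,9} → only 1 remains.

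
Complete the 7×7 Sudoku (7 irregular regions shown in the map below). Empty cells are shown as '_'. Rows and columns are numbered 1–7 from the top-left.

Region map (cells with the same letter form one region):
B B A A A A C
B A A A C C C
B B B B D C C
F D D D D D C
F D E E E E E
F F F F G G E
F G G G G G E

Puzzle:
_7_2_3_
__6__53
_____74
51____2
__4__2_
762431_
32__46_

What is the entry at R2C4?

R2C2 = 4 (sole candidate).
R2C5 = 1 (sole candidate).
R4C6 = 4 (sole candidate).
R5C1 = 1 (sole candidate).
R6C7 = 5 (sole candidate).
R1C5 = 5 (sole candidate).
R1C7 = 6 (sole candidate).
R2C1 = 2 (sole candidate).
R2C4 = 7: row 2 has {1,2,3,4,5,6}; col 4 has {2,4}; region has {2,3,4,5,6} → only 7 remains.

7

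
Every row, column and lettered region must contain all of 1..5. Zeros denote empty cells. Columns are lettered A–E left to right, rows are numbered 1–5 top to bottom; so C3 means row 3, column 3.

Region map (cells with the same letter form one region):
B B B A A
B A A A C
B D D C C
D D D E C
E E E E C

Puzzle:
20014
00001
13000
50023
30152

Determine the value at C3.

2

B1 = 5: row 1 has {1,2,4}; col 2 has {3}; region has {1,2} → only 5 remains.
C1 = 3: row 1 has {1,2,4,5}; col 3 has {1}; region has {1,2,5} → only 3 remains.
A2 = 4: row 2 has {1}; col 1 has {1,2,3,5}; region has {1,2,3,5} → only 4 remains.
B2 = 2: row 2 has {1,4}; col 2 has {3,5}; region has {1,4} → only 2 remains.
C2 = 5: row 2 has {1,2,4}; col 3 has {1,3}; region has {1,2,4} → only 5 remains.
D2 = 3: row 2 has {1,2,4,5}; col 4 has {1,2,5}; region has {1,2,4,5} → only 3 remains.
D3 = 4: row 3 has {1,3}; col 4 has {1,2,3,5}; region has {1,2,3} → only 4 remains.
E3 = 5: row 3 has {1,3,4}; col 5 has {1,2,3,4}; region has {1,2,3,4} → only 5 remains.
C4 = 4: row 4 has {2,3,5}; col 3 has {1,3,5}; region has {3,5} → only 4 remains.
B5 = 4: row 5 has {1,2,3,5}; col 2 has {2,3,5}; region has {1,2,3,5} → only 4 remains.
C3 = 2: row 3 has {1,3,4,5}; col 3 has {1,3,4,5}; region has {3,4,5} → only 2 remains.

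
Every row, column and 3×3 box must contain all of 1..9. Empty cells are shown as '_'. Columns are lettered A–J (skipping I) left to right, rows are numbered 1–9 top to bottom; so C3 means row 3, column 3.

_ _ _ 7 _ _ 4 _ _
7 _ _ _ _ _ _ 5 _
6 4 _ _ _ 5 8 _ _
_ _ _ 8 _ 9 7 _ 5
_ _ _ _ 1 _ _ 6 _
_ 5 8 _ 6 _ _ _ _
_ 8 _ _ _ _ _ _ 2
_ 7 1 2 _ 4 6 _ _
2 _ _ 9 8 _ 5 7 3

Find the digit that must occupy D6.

3

B9 = 6: row 9 has {2,3,5,7,8,9}; col 2 has {4,5,7,8}; box has {1,2,7,8} → only 6 remains.
C9 = 4: row 9 has {2,3,5,6,7,8,9}; col 3 has {1,8}; box has {1,2,6,7,8} → only 4 remains.
F9 = 1: row 9 has {2,3,4,5,6,7,8,9}; col 6 has {4,5,9}; box has {2,4,8,9} → only 1 remains.
F2 = 8: in row 2, 8 can only go here (every other open cell in that row sees an 8).
A1 = 8: in row 1, 8 can only go here (every other open cell in that row sees an 8).
C1 = 5: in row 1, 5 can only go here (every other open cell in that row sees a 5).
J3 = 7: in row 3, 7 can only go here (every other open cell in that row sees a 7).
C4 = 6: in row 4, 6 can only go here (every other open cell in that row sees a 6).
D5 = 5: in row 5, 5 can only go here (every other open cell in that row sees a 5).
J5 = 8: in row 5, 8 can only go here (every other open cell in that row sees an 8).
J8 = 9: row 8 has {1,2,4,6,7}; col 9 has {2,3,5,7,8}; box has {2,3,5,6,7} → only 9 remains.
G7 = 1: row 7 has {2,8}; col 7 has {4,5,6,7,8}; box has {2,3,5,6,7,9} → only 1 remains.
H7 = 4: row 7 has {1,2,8}; col 8 has {5,6,7}; box has {1,2,3,5,6,7,9} → only 4 remains.
H8 = 8: row 8 has {1,2,4,6,7,9}; col 8 has {4,5,6,7}; box has {1,2,3,4,5,6,7,9} → only 8 remains.
A5 = 4: in row 5, 4 can only go here (every other open cell in that row sees a 4).
E4 = 4: in row 4, 4 can only go here (every other open cell in that row sees a 4).
D6 = 3: row 6 has {5,6,8}; col 4 has {2,5,7,8,9}; box has {1,4,5,6,8,9} → only 3 remains.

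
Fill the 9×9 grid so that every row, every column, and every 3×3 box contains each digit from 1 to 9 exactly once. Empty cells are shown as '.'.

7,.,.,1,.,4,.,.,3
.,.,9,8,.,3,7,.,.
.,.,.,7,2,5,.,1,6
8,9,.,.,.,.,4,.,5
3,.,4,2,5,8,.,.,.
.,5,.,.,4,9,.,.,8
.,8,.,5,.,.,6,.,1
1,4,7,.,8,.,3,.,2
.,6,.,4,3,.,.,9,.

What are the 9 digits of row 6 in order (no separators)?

651349278

row 1, column 2 = 2 (sole candidate).
row 2, column 2 = 1 (sole candidate).
row 2, column 5 = 6 (sole candidate).
row 2, column 9 = 4 (sole candidate).
row 3, column 1 = 4 (sole candidate).
row 3, column 2 = 3 (sole candidate).
row 3, column 3 = 8 (sole candidate).
row 3, column 7 = 9 (sole candidate).
row 5, column 2 = 7 (sole candidate).
row 5, column 7 = 1 (sole candidate).
row 5, column 8 = 6 (sole candidate).
row 5, column 9 = 9 (sole candidate).
row 6, column 7 = 2: row 6 has {4,5,8,9}; col 7 has {1,3,4,6,7,9}; box has {1,4,5,6,8,9} → only 2 remains.
row 8, column 6 = 6 (sole candidate).
row 8, column 8 = 5 (sole candidate).
row 9, column 7 = 8 (sole candidate).
row 9, column 9 = 7 (sole candidate).
row 1, column 5 = 9 (sole candidate).
row 1, column 7 = 5 (sole candidate).
row 1, column 8 = 8 (sole candidate).
row 2, column 1 = 5 (sole candidate).
row 2, column 8 = 2 (sole candidate).
row 6, column 1 = 6: row 6 has {2,4,5,8,9}; col 1 has {1,3,4,5,7,8}; box has {3,4,5,7,8,9} → only 6 remains.
row 6, column 3 = 1: row 6 has {2,4,5,6,8,9}; col 3 has {4,7,8,9}; box has {3,4,5,6,7,8,9} → only 1 remains.
row 6, column 4 = 3: row 6 has {1,2,4,5,6,8,9}; col 4 has {1,2,4,5,7,8}; box has {2,4,5,8,9} → only 3 remains.
row 6, column 8 = 7: row 6 has {1,2,3,4,5,6,8,9}; col 8 has {1,2,5,6,8,9}; box has {1,2,4,5,6,8,9} → only 7 remains.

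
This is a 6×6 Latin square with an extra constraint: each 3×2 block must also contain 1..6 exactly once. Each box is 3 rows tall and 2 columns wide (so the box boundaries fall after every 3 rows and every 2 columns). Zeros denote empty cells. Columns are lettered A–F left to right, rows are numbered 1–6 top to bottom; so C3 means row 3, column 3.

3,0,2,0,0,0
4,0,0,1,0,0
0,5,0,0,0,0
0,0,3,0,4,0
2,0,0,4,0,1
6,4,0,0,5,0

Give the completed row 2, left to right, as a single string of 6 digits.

426135

A3 = 1: row 3 has {5}; col 1 has {2,3,4,6}; box has {3,4,5} → only 1 remains.
A4 = 5: row 4 has {3,4}; col 1 has {1,2,3,4,6}; box has {2,4,6} → only 5 remains.
B4 = 1: row 4 has {3,4,5}; col 2 has {4,5}; box has {2,4,5,6} → only 1 remains.
B5 = 3: row 5 has {1,2,4}; col 2 has {1,4,5}; box has {1,2,4,5,6} → only 3 remains.
E5 = 6: row 5 has {1,2,3,4}; col 5 has {4,5}; box has {1,4,5} → only 6 remains.
C6 = 1: row 6 has {4,5,6}; col 3 has {2,3}; box has {3,4} → only 1 remains.
D6 = 2: row 6 has {1,4,5,6}; col 4 has {1,4}; box has {1,3,4} → only 2 remains.
F6 = 3: row 6 has {1,2,4,5,6}; col 6 has {1}; box has {1,4,5,6} → only 3 remains.
B1 = 6: row 1 has {2,3}; col 2 has {1,3,4,5}; box has {1,3,4,5} → only 6 remains.
D1 = 5: row 1 has {2,3,6}; col 4 has {1,2,4}; box has {1,2} → only 5 remains.
E1 = 1: row 1 has {2,3,5,6}; col 5 has {4,5,6}; box has {} → only 1 remains.
F1 = 4: row 1 has {1,2,3,5,6}; col 6 has {1,3}; box has {1} → only 4 remains.
B2 = 2: row 2 has {1,4}; col 2 has {1,3,4,5,6}; box has {1,3,4,5,6} → only 2 remains.
C2 = 6: row 2 has {1,2,4}; col 3 has {1,2,3}; box has {1,2,5} → only 6 remains.
E2 = 3: row 2 has {1,2,4,6}; col 5 has {1,4,5,6}; box has {1,4} → only 3 remains.
F2 = 5: row 2 has {1,2,3,4,6}; col 6 has {1,3,4}; box has {1,3,4} → only 5 remains.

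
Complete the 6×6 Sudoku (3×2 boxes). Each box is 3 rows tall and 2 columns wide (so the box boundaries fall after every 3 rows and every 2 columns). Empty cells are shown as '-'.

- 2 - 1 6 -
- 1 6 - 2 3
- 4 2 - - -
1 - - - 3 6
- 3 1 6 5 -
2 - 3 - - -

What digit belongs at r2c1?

5

r2c1 = 5: row 2 has {1,2,3,6}; col 1 has {1,2}; box has {1,2,4} → only 5 remains.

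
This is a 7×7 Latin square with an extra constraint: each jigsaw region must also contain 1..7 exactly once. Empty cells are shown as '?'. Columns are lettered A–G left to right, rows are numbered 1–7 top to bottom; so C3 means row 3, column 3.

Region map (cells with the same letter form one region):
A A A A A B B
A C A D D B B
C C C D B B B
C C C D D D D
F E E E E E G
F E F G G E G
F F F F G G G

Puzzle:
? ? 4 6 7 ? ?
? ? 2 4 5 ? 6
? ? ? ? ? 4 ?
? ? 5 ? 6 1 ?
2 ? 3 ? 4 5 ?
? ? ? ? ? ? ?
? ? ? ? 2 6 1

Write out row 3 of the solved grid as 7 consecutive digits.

7362145

G5 = 7: row 5 has {2,3,4,5}; col 7 has {1,6}; region has {1,2,6} → only 7 remains.
E6 = 3: row 6 has {}; col 5 has {2,4,5,6,7}; region has {1,2,6,7} → only 3 remains.
C7 = 7: row 7 has {1,2,6}; col 3 has {2,3,4,5}; region has {2} → only 7 remains.
E3 = 1: row 3 has {4}; col 5 has {2,3,4,5,6,7}; region has {4,6} → only 1 remains.
D5 = 1: row 5 has {2,3,4,5,7}; col 4 has {4,6}; region has {3,4,5} → only 1 remains.
D6 = 5: row 6 has {3}; col 4 has {1,4,6}; region has {1,2,3,6,7} → only 5 remains.
G6 = 4: row 6 has {3,5}; col 7 has {1,6,7}; region has {1,2,3,5,6,7} → only 4 remains.
D7 = 3: row 7 has {1,2,6,7}; col 4 has {1,4,5,6}; region has {2,7} → only 3 remains.
C3 = 6: row 3 has {1,4}; col 3 has {2,3,4,5,7}; region has {5} → only 6 remains.
B5 = 6: row 5 has {1,2,3,4,5,7}; col 2 has {}; region has {1,3,4,5} → only 6 remains.
C6 = 1: row 6 has {3,4,5}; col 3 has {2,3,4,5,6,7}; region has {2,3,7} → only 1 remains.
A6 = 6: row 6 has {1,3,4,5}; col 1 has {2}; region has {1,2,3,7} → only 6 remains.
G3 = 5: in row 3, 5 can only go here (every other open cell in that row sees a 5).
F2 = 7: in region B, 7 can only go here (every other open cell in that region sees a 7).
F6 = 2: row 6 has {1,3,4,5,6}; col 6 has {1,4,5,6,7}; region has {1,3,4,5,6} → only 2 remains.
F1 = 3: row 1 has {4,6,7}; col 6 has {1,2,4,5,6,7}; region has {1,4,5,6,7} → only 3 remains.
G1 = 2: row 1 has {3,4,6,7}; col 7 has {1,4,5,6,7}; region has {1,3,4,5,6,7} → only 2 remains.
G4 = 3: row 4 has {1,5,6}; col 7 has {1,2,4,5,6,7}; region has {1,4,5,6} → only 3 remains.
B6 = 7: row 6 has {1,2,3,4,5,6}; col 2 has {6}; region has {1,2,3,4,5,6} → only 7 remains.
A2 = 3: in region A, 3 can only go here (every other open cell in that region sees a 3).
B2 = 1: row 2 has {2,3,4,5,6,7}; col 2 has {6,7}; region has {5,6} → only 1 remains.
A3 = 7: row 3 has {1,4,5,6}; col 1 has {2,3,6}; region has {1,5,6} → only 7 remains.
D3 = 2: row 3 has {1,4,5,6,7}; col 4 has {1,3,4,5,6}; region has {1,3,4,5,6} → only 2 remains.
A4 = 4: row 4 has {1,3,5,6}; col 1 has {2,3,6,7}; region has {1,5,6,7} → only 4 remains.
B4 = 2: row 4 has {1,3,4,5,6}; col 2 has {1,6,7}; region has {1,4,5,6,7} → only 2 remains.
D4 = 7: row 4 has {1,2,3,4,5,6}; col 4 has {1,2,3,4,5,6}; region has {1,2,3,4,5,6} → only 7 remains.
A7 = 5: row 7 has {1,2,3,6,7}; col 1 has {2,3,4,6,7}; region has {1,2,3,6,7} → only 5 remains.
B7 = 4: row 7 has {1,2,3,5,6,7}; col 2 has {1,2,6,7}; region has {1,2,3,5,6,7} → only 4 remains.
A1 = 1: row 1 has {2,3,4,6,7}; col 1 has {2,3,4,5,6,7}; region has {2,3,4,6,7} → only 1 remains.
B1 = 5: row 1 has {1,2,3,4,6,7}; col 2 has {1,2,4,6,7}; region has {1,2,3,4,6,7} → only 5 remains.
B3 = 3: row 3 has {1,2,4,5,6,7}; col 2 has {1,2,4,5,6,7}; region has {1,2,4,5,6,7} → only 3 remains.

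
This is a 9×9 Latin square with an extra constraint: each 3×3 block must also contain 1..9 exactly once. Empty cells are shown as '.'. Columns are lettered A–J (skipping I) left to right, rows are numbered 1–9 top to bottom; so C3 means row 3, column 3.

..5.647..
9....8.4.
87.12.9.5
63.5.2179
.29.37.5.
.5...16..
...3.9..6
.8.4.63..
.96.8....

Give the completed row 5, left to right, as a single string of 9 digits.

129637854

B1 = 1: row 1 has {4,5,6,7}; col 2 has {2,3,5,7,8,9}; box has {5,7,8,9} → only 1 remains.
D1 = 9: row 1 has {1,4,5,6,7}; col 4 has {1,3,4,5}; box has {1,2,4,6,8} → only 9 remains.
B2 = 6: row 2 has {4,8,9}; col 2 has {1,2,3,5,7,8,9}; box has {1,5,7,8,9} → only 6 remains.
D2 = 7: row 2 has {4,6,8,9}; col 4 has {1,3,4,5,9}; box has {1,2,4,6,8,9} → only 7 remains.
E2 = 5: row 2 has {4,6,7,8,9}; col 5 has {2,3,6,8}; box has {1,2,4,6,7,8,9} → only 5 remains.
G2 = 2: row 2 has {4,5,6,7,8,9}; col 7 has {1,3,6,7,9}; box has {4,5,7,9} → only 2 remains.
F3 = 3: row 3 has {1,2,5,7,8,9}; col 6 has {1,2,4,6,7,8,9}; box has {1,2,4,5,6,7,8,9} → only 3 remains.
H3 = 6: row 3 has {1,2,3,5,7,8,9}; col 8 has {4,5,7}; box has {2,4,5,7,9} → only 6 remains.
E4 = 4: row 4 has {1,2,3,5,6,7,9}; col 5 has {2,3,5,6,8}; box has {1,2,3,5,7} → only 4 remains.
D6 = 8: row 6 has {1,5,6}; col 4 has {1,3,4,5,7,9}; box has {1,2,3,4,5,7} → only 8 remains.
E6 = 9: row 6 has {1,5,6,8}; col 5 has {2,3,4,5,6,8}; box has {1,2,3,4,5,7,8} → only 9 remains.
B7 = 4: row 7 has {3,6,9}; col 2 has {1,2,3,5,6,7,8,9}; box has {6,8,9} → only 4 remains.
D9 = 2: row 9 has {6,8,9}; col 4 has {1,3,4,5,7,8,9}; box has {3,4,6,8,9} → only 2 remains.
F9 = 5: row 9 has {2,6,8,9}; col 6 has {1,2,3,4,6,7,8,9}; box has {2,3,4,6,8,9} → only 5 remains.
G9 = 4: row 9 has {2,5,6,8,9}; col 7 has {1,2,3,6,7,9}; box has {3,6} → only 4 remains.
H9 = 1: row 9 has {2,4,5,6,8,9}; col 8 has {4,5,6,7}; box has {3,4,6} → only 1 remains.
J9 = 7: row 9 has {1,2,4,5,6,8,9}; col 9 has {5,6,9}; box has {1,3,4,6} → only 7 remains.
C2 = 3: row 2 has {2,4,5,6,7,8,9}; col 3 has {5,6,9}; box has {1,5,6,7,8,9} → only 3 remains.
J2 = 1: row 2 has {2,3,4,5,6,7,8,9}; col 9 has {5,6,7,9}; box has {2,4,5,6,7,9} → only 1 remains.
C3 = 4: row 3 has {1,2,3,5,6,7,8,9}; col 3 has {3,5,6,9}; box has {1,3,5,6,7,8,9} → only 4 remains.
C4 = 8: row 4 has {1,2,3,4,5,6,7,9}; col 3 has {3,4,5,6,9}; box has {2,3,5,6,9} → only 8 remains.
D5 = 6: row 5 has {2,3,5,7,9}; col 4 has {1,2,3,4,5,7,8,9}; box has {1,2,3,4,5,7,8,9} → only 6 remains.
G5 = 8: row 5 has {2,3,5,6,7,9}; col 7 has {1,2,3,4,6,7,9}; box has {1,5,6,7,9} → only 8 remains.
J5 = 4: row 5 has {2,3,5,6,7,8,9}; col 9 has {1,5,6,7,9}; box has {1,5,6,7,8,9} → only 4 remains.
C6 = 7: row 6 has {1,5,6,8,9}; col 3 has {3,4,5,6,8,9}; box has {2,3,5,6,8,9} → only 7 remains.
G7 = 5: row 7 has {3,4,6,9}; col 7 has {1,2,3,4,6,7,8,9}; box has {1,3,4,6,7} → only 5 remains.
J8 = 2: row 8 has {3,4,6,8}; col 9 has {1,4,5,6,7,9}; box has {1,3,4,5,6,7} → only 2 remains.
A9 = 3: row 9 has {1,2,4,5,6,7,8,9}; col 1 has {6,8,9}; box has {4,6,8,9} → only 3 remains.
A1 = 2: row 1 has {1,4,5,6,7,9}; col 1 has {3,6,8,9}; box has {1,3,4,5,6,7,8,9} → only 2 remains.
A5 = 1: row 5 has {2,3,4,5,6,7,8,9}; col 1 has {2,3,6,8,9}; box has {2,3,5,6,7,8,9} → only 1 remains.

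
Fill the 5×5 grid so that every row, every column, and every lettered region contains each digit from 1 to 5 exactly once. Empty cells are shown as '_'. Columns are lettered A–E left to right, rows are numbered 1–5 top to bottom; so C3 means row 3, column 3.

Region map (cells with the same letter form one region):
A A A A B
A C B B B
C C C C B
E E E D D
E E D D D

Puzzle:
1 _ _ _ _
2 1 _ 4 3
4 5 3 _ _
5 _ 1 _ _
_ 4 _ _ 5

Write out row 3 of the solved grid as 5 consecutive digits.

B1 = 3: row 1 has {1}; col 2 has {1,4,5}; region has {1,2} → only 3 remains.
D1 = 5: row 1 has {1,3}; col 4 has {4}; region has {1,2,3} → only 5 remains.
E1 = 2: row 1 has {1,3,5}; col 5 has {3,5}; region has {3,4} → only 2 remains.
C2 = 5: row 2 has {1,2,3,4}; col 3 has {1,3}; region has {2,3,4} → only 5 remains.
D3 = 2: row 3 has {3,4,5}; col 4 has {4,5}; region has {1,3,4,5} → only 2 remains.
E3 = 1: row 3 has {2,3,4,5}; col 5 has {2,3,5}; region has {2,3,4,5} → only 1 remains.

45321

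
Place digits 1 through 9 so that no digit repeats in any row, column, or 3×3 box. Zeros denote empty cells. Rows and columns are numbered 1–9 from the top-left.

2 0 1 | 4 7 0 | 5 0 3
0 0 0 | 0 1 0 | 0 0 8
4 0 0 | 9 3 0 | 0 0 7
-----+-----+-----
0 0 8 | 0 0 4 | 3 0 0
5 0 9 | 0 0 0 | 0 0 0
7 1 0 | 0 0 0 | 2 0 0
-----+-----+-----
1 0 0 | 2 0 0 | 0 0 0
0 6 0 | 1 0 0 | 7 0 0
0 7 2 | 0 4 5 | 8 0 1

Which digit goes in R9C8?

3

R4C1 = 6 (sole candidate).
R4C2 = 2 (sole candidate).
R2C3 = 7 (hidden single in row 2).
R4C8 = 1 (hidden single in row 4).
R3C7 = 1 (hidden single in row 3).
R4C4 = 7 (hidden single in row 4).
R5C6 = 1 (hidden single in row 5).
R5C8 = 7 (hidden single in row 5).
R5C5 = 2 (hidden single in row 5).
R5C4 = 8 (hidden single in row 5).
R5C2 = 3 (hidden single in row 5).
R6C3 = 4 (sole candidate).
R2C1 = 3 (hidden single in row 2).
R9C1 = 9 (sole candidate).
R8C1 = 8 (sole candidate).
R8C5 = 9 (sole candidate).
R8C6 = 3 (sole candidate).
R9C4 = 6 (sole candidate).
R9C8 = 3: row 9 has {1,2,4,5,6,7,8,9}; col 8 has {1,7}; box has {1,7,8} → only 3 remains.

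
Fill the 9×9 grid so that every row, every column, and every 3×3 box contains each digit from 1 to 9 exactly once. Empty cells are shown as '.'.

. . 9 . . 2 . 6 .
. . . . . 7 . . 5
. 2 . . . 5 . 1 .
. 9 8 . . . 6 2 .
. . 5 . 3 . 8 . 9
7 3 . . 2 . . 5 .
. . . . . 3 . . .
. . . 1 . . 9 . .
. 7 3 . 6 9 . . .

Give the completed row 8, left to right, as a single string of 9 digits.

562184937

r2c7 = 2 (hidden single in row 2).
r4c9 = 3 (hidden single in row 4).
r5c1 = 2 (hidden single in row 5).
r6c4 = 9 (hidden single in row 6).
r3c5 = 9 (hidden single in row 3).
r2c8 = 9 (hidden single in row 2).
r6c6 = 8 (hidden single in row 6).
r8c6 = 4: row 8 has {1,9}; col 6 has {2,3,5,7,8,9}; box has {1,3,6,9} → only 4 remains.
r4c6 = 1 (sole candidate).
r5c6 = 6 (sole candidate).
r4c1 = 4 (sole candidate).
r5c2 = 1 (sole candidate).
r6c3 = 6 (sole candidate).
r8c3 = 2: row 8 has {1,4,9}; col 3 has {3,5,6,8,9}; box has {3,7} → only 2 remains.
r7c1 = 9 (hidden single in row 7).
r8c8 = 3: in row 8, 3 can only go here (every other open cell in that row sees a 3).
r3c3 = 7 (hidden single in column 3).
r5c4 = 4 (hidden single in box 5).
r5c8 = 7 (sole candidate).
Singles propagation stalls; r8c5 is still open with candidates {5,7,8}.
  Try r8c5 = 5: this forces r4c5=7, r7c5=8, r7c8=4; then row 9 has no cell left for 4 — contradiction.
  Try r8c5 = 7: this forces r4c5=5, r7c5=8, r7c8=4; then row 9 has no cell left for 4 — contradiction.
So r8c5 = 8.
r8c9 = 7: in row 8, 7 can only go here (every other open cell in that row sees a 7).
r1c7 = 7 (hidden single in row 1).
r3c7 = 3 (hidden single in column 7).
r3c9 = 4 (hidden single in row 3).
r1c9 = 8 (sole candidate).
r6c9 = 1 (sole candidate).
r9c9 = 2 (sole candidate).
r1c4 = 3 (sole candidate).
r6c7 = 4 (sole candidate).
r7c9 = 6 (sole candidate).
r9c4 = 5 (sole candidate).
r9c7 = 1 (sole candidate).
r4c4 = 7 (sole candidate).
r4c5 = 5 (sole candidate).
r7c4 = 2 (sole candidate).
r7c5 = 7 (sole candidate).
r7c7 = 5 (sole candidate).
r9c1 = 8 (sole candidate).
r9c8 = 4 (sole candidate).
r3c1 = 6 (sole candidate).
r3c4 = 8 (sole candidate).
r7c2 = 4 (sole candidate).
r7c3 = 1 (sole candidate).
r7c8 = 8 (sole candidate).
r8c1 = 5: row 8 has {1,2,3,4,7,8,9}; col 1 has {2,4,6,7,8,9}; box has {1,2,3,4,7,8,9} → only 5 remains.
r8c2 = 6: row 8 has {1,2,3,4,5,7,8,9}; col 2 has {1,2,3,4,7,9}; box has {1,2,3,4,5,7,8,9} → only 6 remains.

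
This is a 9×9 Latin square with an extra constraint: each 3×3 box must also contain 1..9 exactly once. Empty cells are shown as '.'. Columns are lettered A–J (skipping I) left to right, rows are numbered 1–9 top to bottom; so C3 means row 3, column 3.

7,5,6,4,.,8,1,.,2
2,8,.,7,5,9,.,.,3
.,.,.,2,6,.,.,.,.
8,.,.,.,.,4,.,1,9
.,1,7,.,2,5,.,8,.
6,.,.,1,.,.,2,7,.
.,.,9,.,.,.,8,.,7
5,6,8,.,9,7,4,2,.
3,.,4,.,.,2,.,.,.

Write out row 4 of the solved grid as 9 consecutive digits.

E1 = 3 (sole candidate).
H1 = 9 (sole candidate).
C2 = 1 (sole candidate).
G2 = 6 (sole candidate).
H2 = 4 (sole candidate).
C3 = 3 (sole candidate).
F3 = 1 (sole candidate).
H3 = 5 (sole candidate).
J3 = 8 (sole candidate).
E4 = 7: row 4 has {1,4,8,9}; col 5 has {2,3,5,6,9}; box has {1,2,4,5} → only 7 remains.
G5 = 3 (sole candidate).
C6 = 5 (sole candidate).
E6 = 8 (sole candidate).
F6 = 3 (sole candidate).
J6 = 4 (sole candidate).
A7 = 1 (sole candidate).
B7 = 2 (sole candidate).
E7 = 4 (sole candidate).
F7 = 6 (sole candidate).
H7 = 3 (sole candidate).
D8 = 3 (sole candidate).
J8 = 1 (sole candidate).
B9 = 7 (sole candidate).
E9 = 1 (sole candidate).
H9 = 6 (sole candidate).
J9 = 5 (sole candidate).
G3 = 7 (sole candidate).
B4 = 3: row 4 has {1,4,7,8,9}; col 2 has {1,2,5,6,7,8}; box has {1,5,6,7,8} → only 3 remains.
C4 = 2: row 4 has {1,3,4,7,8,9}; col 3 has {1,3,4,5,6,7,8,9}; box has {1,3,5,6,7,8} → only 2 remains.
D4 = 6: row 4 has {1,2,3,4,7,8,9}; col 4 has {1,2,3,4,7}; box has {1,2,3,4,5,7,8} → only 6 remains.
G4 = 5: row 4 has {1,2,3,4,6,7,8,9}; col 7 has {1,2,3,4,6,7,8}; box has {1,2,3,4,7,8,9} → only 5 remains.

832674519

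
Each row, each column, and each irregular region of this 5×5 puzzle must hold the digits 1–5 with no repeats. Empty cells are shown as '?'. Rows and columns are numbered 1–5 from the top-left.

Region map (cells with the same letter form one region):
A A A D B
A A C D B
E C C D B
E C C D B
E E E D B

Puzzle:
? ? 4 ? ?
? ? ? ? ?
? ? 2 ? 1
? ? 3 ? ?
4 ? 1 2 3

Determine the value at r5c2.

5

r2c3 = 5 (sole candidate).
r3c2 = 4 (sole candidate).
r4c2 = 1 (sole candidate).
r5c2 = 5: row 5 has {1,2,3,4}; col 2 has {1,4}; region has {1,4} → only 5 remains.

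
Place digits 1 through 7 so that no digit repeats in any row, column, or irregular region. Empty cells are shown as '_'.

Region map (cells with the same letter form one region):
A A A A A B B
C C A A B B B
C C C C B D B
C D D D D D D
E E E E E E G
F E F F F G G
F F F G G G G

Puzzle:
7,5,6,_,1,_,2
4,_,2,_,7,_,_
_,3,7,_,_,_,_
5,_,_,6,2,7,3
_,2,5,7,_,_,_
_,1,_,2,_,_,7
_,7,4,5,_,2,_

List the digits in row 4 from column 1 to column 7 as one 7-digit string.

r2c2 = 6: row 2 has {2,4,7}; col 2 has {1,2,3,5,7}; region has {3,4,5,7} → only 6 remains.
r2c4 = 3: row 2 has {2,4,6,7}; col 4 has {2,5,6,7}; region has {1,2,5,6,7} → only 3 remains.
r3c4 = 1: row 3 has {3,7}; col 4 has {2,3,5,6,7}; region has {3,4,5,6,7} → only 1 remains.
r4c2 = 4: row 4 has {2,3,5,6,7}; col 2 has {1,2,3,5,6,7}; region has {2,3,6,7} → only 4 remains.
r4c3 = 1: row 4 has {2,3,4,5,6,7}; col 3 has {2,4,5,6,7}; region has {2,3,4,6,7} → only 1 remains.

5416273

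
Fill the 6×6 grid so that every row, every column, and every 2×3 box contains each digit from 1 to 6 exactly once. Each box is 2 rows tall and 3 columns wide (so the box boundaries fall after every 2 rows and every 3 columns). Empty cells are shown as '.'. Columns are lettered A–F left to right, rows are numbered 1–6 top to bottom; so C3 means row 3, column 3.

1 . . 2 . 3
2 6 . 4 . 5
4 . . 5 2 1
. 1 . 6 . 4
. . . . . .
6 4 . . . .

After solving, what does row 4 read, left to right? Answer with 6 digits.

512634

B1 = 5 (sole candidate).
C1 = 4 (sole candidate).
E1 = 6 (sole candidate).
C2 = 3 (sole candidate).
E2 = 1 (sole candidate).
B3 = 3 (sole candidate).
C3 = 6 (sole candidate).
A4 = 5: row 4 has {1,4,6}; col 1 has {1,2,4,6}; box has {1,3,4,6} → only 5 remains.
C4 = 2: row 4 has {1,4,5,6}; col 3 has {3,4,6}; box has {1,3,4,5,6} → only 2 remains.
E4 = 3: row 4 has {1,2,4,5,6}; col 5 has {1,2,6}; box has {1,2,4,5,6} → only 3 remains.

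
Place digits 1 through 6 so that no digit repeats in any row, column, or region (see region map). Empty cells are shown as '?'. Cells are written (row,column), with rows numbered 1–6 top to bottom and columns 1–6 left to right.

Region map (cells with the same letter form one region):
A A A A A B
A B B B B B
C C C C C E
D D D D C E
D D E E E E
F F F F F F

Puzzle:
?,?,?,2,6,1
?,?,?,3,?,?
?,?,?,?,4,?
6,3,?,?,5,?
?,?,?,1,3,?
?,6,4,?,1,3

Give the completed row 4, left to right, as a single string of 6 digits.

631452

(2,5) = 2: row 2 has {3}; col 5 has {1,3,4,5,6}; region has {1,3} → only 2 remains.
(3,4) = 6: row 3 has {4}; col 4 has {1,2,3}; region has {4,5} → only 6 remains.
(4,4) = 4: row 4 has {3,5,6}; col 4 has {1,2,3,6}; region has {3,6} → only 4 remains.
(4,6) = 2: row 4 has {3,4,5,6}; col 6 has {1,3}; region has {1,3} → only 2 remains.
(6,4) = 5: row 6 has {1,3,4,6}; col 4 has {1,2,3,4,6}; region has {1,3,4,6} → only 5 remains.
(3,6) = 5: row 3 has {4,6}; col 6 has {1,2,3}; region has {1,2,3} → only 5 remains.
(4,3) = 1: row 4 has {2,3,4,5,6}; col 3 has {4}; region has {3,4,6} → only 1 remains.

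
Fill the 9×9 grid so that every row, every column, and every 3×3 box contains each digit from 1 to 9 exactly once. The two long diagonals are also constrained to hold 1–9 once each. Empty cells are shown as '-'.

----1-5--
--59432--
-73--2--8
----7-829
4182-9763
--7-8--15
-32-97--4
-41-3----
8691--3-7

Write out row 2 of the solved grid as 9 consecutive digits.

R1C9 = 6: row 1 has {1,5}; col 9 has {3,4,5,7,8,9}; box has {2,5,8}; anti-diagonal has {2,4,8} → only 6 remains.
R2C2 = 8: row 2 has {2,3,4,5,9}; col 2 has {1,3,4,6,7}; box has {3,5,7}; main diagonal has {3,7} → only 8 remains.
R2C8 = 7: row 2 has {2,3,4,5,8,9}; col 8 has {1,2,6}; box has {2,5,6,8}; anti-diagonal has {2,4,6,8} → only 7 remains.
R2C9 = 1: row 2 has {2,3,4,5,7,8,9}; col 9 has {3,4,5,6,7,8,9}; box has {2,5,6,7,8} → only 1 remains.
R3C7 = 9: row 3 has {2,3,7,8}; col 7 has {2,3,5,7,8}; box has {1,2,5,6,7,8}; anti-diagonal has {2,4,6,7,8} → only 9 remains.
R3C8 = 4: row 3 has {2,3,7,8,9}; col 8 has {1,2,6,7}; box has {1,2,5,6,7,8,9} → only 4 remains.
R4C2 = 5: row 4 has {2,7,8,9}; col 2 has {1,3,4,6,7,8}; box has {1,4,7,8} → only 5 remains.
R4C3 = 6: row 4 has {2,5,7,8,9}; col 3 has {1,2,3,5,7,8,9}; box has {1,4,5,7,8} → only 6 remains.
R4C4 = 4: row 4 has {2,5,6,7,8,9}; col 4 has {1,2,9}; box has {2,7,8,9}; main diagonal has {3,7,8} → only 4 remains.
R4C6 = 1: row 4 has {2,4,5,6,7,8,9}; col 6 has {2,3,7,9}; box has {2,4,7,8,9}; anti-diagonal has {2,4,6,7,8,9} → only 1 remains.
R5C5 = 5: row 5 has {1,2,3,4,6,7,8,9}; col 5 has {1,3,4,7,8,9}; box has {1,2,4,7,8,9}; main diagonal has {3,4,7,8}; anti-diagonal has {1,2,4,6,7,8,9} → only 5 remains.
R6C4 = 3: row 6 has {1,5,7,8}; col 4 has {1,2,4,9}; box has {1,2,4,5,7,8,9}; anti-diagonal has {1,2,4,5,6,7,8,9} → only 3 remains.
R6C6 = 6: row 6 has {1,3,5,7,8}; col 6 has {1,2,3,7,9}; box has {1,2,3,4,5,7,8,9}; main diagonal has {3,4,5,7,8} → only 6 remains.
R6C7 = 4: row 6 has {1,3,5,6,7,8}; col 7 has {2,3,5,7,8,9}; box has {1,2,3,5,6,7,8,9} → only 4 remains.
R7C1 = 5: row 7 has {2,3,4,7,9}; col 1 has {4,8}; box has {1,2,3,4,6,8,9} → only 5 remains.
R7C7 = 1: row 7 has {2,3,4,5,7,9}; col 7 has {2,3,4,5,7,8,9}; box has {3,4,7}; main diagonal has {3,4,5,6,7,8} → only 1 remains.
R7C8 = 8: row 7 has {1,2,3,4,5,7,9}; col 8 has {1,2,4,6,7}; box has {1,3,4,7} → only 8 remains.
R8C1 = 7: row 8 has {1,3,4}; col 1 has {4,5,8}; box has {1,2,3,4,5,6,8,9} → only 7 remains.
R8C7 = 6: row 8 has {1,3,4,7}; col 7 has {1,2,3,4,5,7,8,9}; box has {1,3,4,7,8} → only 6 remains.
R8C8 = 9: row 8 has {1,3,4,6,7}; col 8 has {1,2,4,6,7,8}; box has {1,3,4,6,7,8}; main diagonal has {1,3,4,5,6,7,8} → only 9 remains.
R8C9 = 2: row 8 has {1,3,4,6,7,9}; col 9 has {1,3,4,5,6,7,8,9}; box has {1,3,4,6,7,8,9} → only 2 remains.
R9C5 = 2: row 9 has {1,3,6,7,8,9}; col 5 has {1,3,4,5,7,8,9}; box has {1,3,7,9} → only 2 remains.
R9C8 = 5: row 9 has {1,2,3,6,7,8,9}; col 8 has {1,2,4,6,7,8,9}; box has {1,2,3,4,6,7,8,9} → only 5 remains.
R1C1 = 2: row 1 has {1,5,6}; col 1 has {4,5,7,8}; box has {3,5,7,8}; main diagonal has {1,3,4,5,6,7,8,9} → only 2 remains.
R1C2 = 9: row 1 has {1,2,5,6}; col 2 has {1,3,4,5,6,7,8}; box has {2,3,5,7,8} → only 9 remains.
R1C3 = 4: row 1 has {1,2,5,6,9}; col 3 has {1,2,3,5,6,7,8,9}; box has {2,3,5,7,8,9} → only 4 remains.
R1C6 = 8: row 1 has {1,2,4,5,6,9}; col 6 has {1,2,3,6,7,9}; box has {1,2,3,4,9} → only 8 remains.
R1C8 = 3: row 1 has {1,2,4,5,6,8,9}; col 8 has {1,2,4,5,6,7,8,9}; box has {1,2,4,5,6,7,8,9} → only 3 remains.
R2C1 = 6: row 2 has {1,2,3,4,5,7,8,9}; col 1 has {2,4,5,7,8}; box has {2,3,4,5,7,8,9} → only 6 remains.

685943271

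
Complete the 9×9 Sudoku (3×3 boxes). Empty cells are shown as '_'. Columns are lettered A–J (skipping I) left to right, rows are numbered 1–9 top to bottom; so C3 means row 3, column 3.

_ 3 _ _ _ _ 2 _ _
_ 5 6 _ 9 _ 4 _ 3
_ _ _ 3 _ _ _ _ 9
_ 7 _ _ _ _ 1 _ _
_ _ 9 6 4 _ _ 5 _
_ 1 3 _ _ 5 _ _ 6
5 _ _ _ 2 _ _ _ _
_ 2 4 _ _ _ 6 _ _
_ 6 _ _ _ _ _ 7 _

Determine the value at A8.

B5 = 8 (sole candidate).
B7 = 9 (sole candidate).
B3 = 4 (sole candidate).
A5 = 2 (sole candidate).
J5 = 7 (sole candidate).
A6 = 4 (sole candidate).
A4 = 6 (sole candidate).
C4 = 5 (sole candidate).
G5 = 3 (sole candidate).
G7 = 8 (sole candidate).
F5 = 1 (sole candidate).
G6 = 9 (sole candidate).
G9 = 5 (sole candidate).
G3 = 7 (sole candidate).
J8 = 1 (sole candidate).
J7 = 4 (sole candidate).
J9 = 2 (sole candidate).
J4 = 8 (sole candidate).
H6 = 2 (sole candidate).
H7 = 3 (sole candidate).
H8 = 9 (sole candidate).
J1 = 5 (sole candidate).
E4 = 3 (sole candidate).
H4 = 4 (sole candidate).
A1 = 9 (hidden single in row 1).
E3 = 5 (hidden single in row 3).
F7 = 6 (hidden single in row 7).
H3 = 6 (hidden single in row 3).
E1 = 6 (hidden single in row 1).
D8 = 5 (hidden single in row 8).
C3 = 2 (hidden single in column 3).
F3 = 8 (sole candidate).
A3 = 1 (sole candidate).
E9 = 1 (hidden single in column 5).
D7 = 7 (sole candidate).
E8 = 8 (sole candidate).
F8 = 3 (sole candidate).
C9 = 8 (sole candidate).
C1 = 7 (sole candidate).
F1 = 4 (sole candidate).
A2 = 8 (sole candidate).
H2 = 1 (sole candidate).
D6 = 8 (sole candidate).
E6 = 7 (sole candidate).
C7 = 1 (sole candidate).
A8 = 7: row 8 has {1,2,3,4,5,6,8,9}; col 1 has {1,2,4,5,6,8,9}; box has {1,2,4,5,6,8,9} → only 7 remains.

7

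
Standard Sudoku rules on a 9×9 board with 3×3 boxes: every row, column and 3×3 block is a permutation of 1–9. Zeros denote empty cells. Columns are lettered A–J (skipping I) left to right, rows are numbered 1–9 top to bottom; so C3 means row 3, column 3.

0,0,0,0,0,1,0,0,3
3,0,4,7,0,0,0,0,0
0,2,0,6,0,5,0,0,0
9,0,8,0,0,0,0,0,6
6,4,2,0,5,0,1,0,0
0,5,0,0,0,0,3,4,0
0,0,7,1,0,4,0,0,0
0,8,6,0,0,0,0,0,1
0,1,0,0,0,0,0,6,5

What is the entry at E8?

2

C6 = 1 (sole candidate).
C3 = 9 (sole candidate).
A6 = 7 (sole candidate).
C9 = 3 (sole candidate).
C1 = 5 (sole candidate).
B2 = 6 (sole candidate).
B4 = 3 (sole candidate).
B7 = 9 (sole candidate).
A1 = 8 (sole candidate).
B1 = 7 (sole candidate).
A3 = 1 (sole candidate).
G1 = 6 (hidden single in row 1).
H2 = 1 (hidden single in row 2).
G2 = 5 (hidden single in row 2).
E3 = 3 (hidden single in row 3).
E4 = 1 (hidden single in row 4).
H4 = 5 (hidden single in row 4).
D4 = 4 (hidden single in row 4).
E1 = 4 (hidden single in row 1).
H7 = 3 (hidden single in row 7).
A7 = 5 (hidden single in row 7).
E7 = 6 (hidden single in row 7).
F6 = 6 (hidden single in row 6).
D8 = 5 (hidden single in row 8).
F8 = 3 (hidden single in row 8).
D5 = 3 (hidden single in row 5).
J3 = 4 (hidden single in column 9).
J5 = 7 (hidden single in column 9).
G4 = 2 (sole candidate).
G7 = 8 (sole candidate).
J7 = 2 (sole candidate).
G3 = 7 (sole candidate).
H3 = 8 (sole candidate).
F4 = 7 (sole candidate).
H5 = 9 (sole candidate).
J6 = 8 (sole candidate).
H8 = 7 (sole candidate).
H1 = 2 (sole candidate).
J2 = 9 (sole candidate).
F5 = 8 (sole candidate).
D1 = 9 (sole candidate).
F2 = 2 (sole candidate).
D6 = 2 (sole candidate).
E6 = 9 (sole candidate).
E8 = 2: row 8 has {1,3,5,6,7,8}; col 5 has {1,3,4,5,6,9}; box has {1,3,4,5,6} → only 2 remains.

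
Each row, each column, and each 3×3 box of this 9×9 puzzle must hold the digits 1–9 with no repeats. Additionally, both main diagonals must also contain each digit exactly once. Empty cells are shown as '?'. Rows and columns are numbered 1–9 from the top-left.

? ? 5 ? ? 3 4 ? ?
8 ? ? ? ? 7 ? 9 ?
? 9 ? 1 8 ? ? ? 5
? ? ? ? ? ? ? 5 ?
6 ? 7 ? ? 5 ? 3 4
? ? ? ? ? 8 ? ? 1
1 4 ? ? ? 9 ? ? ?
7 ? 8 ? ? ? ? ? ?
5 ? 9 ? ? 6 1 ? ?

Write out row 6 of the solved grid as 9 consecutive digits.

R1C1 = 2: row 1 has {3,4,5}; col 1 has {1,5,6,7,8}; box has {5,8,9}; main diagonal has {8} → only 2 remains.
R5C5 = 1: row 5 has {3,4,5,6,7}; col 5 has {8}; box has {5,8}; main diagonal has {2,8}; anti-diagonal has {5,9} → only 1 remains.
R2C3 = 1: in row 2, 1 can only go here (every other open cell in that row sees a 1).
R1C8 = 1: in row 1, 1 can only go here (every other open cell in that row sees a 1).
R1C9 = 8: in row 1, 8 can only go here (every other open cell in that row sees an 8).
R1C2 = 7: in row 1, 7 can only go here (every other open cell in that row sees a 7).
R4C2 = 1: in row 4, 1 can only go here (every other open cell in that row sees a 1).
R4C7 = 8: in row 4, 8 can only go here (every other open cell in that row sees an 8).
R5C2 = 8: in row 5, 8 can only go here (every other open cell in that row sees an 8).
R6C2 = 5: in row 6, 5 can only go here (every other open cell in that row sees a 5).
R8C6 = 1: in row 8, 1 can only go here (every other open cell in that row sees a 1).
R7C7 = 5: in main diagonal, 5 can only go here (every other open cell in that diagonal sees a 5).
R4C4 = 9: in main diagonal, 9 can only go here (every other open cell in that diagonal sees a 9).
R1C4 = 6: row 1 has {1,2,3,4,5,7,8}; col 4 has {1,9}; box has {1,3,7,8} → only 6 remains.
R1C5 = 9: row 1 has {1,2,3,4,5,6,7,8}; col 5 has {1,8}; box has {1,3,6,7,8} → only 9 remains.
R5C4 = 2: row 5 has {1,3,4,5,6,7,8}; col 4 has {1,6,9}; box has {1,5,8,9} → only 2 remains.
R5C7 = 9: row 5 has {1,2,3,4,5,6,7,8}; col 7 has {1,4,5,8}; box has {1,3,4,5,8} → only 9 remains.
R4C6 = 4: row 4 has {1,5,8,9}; col 6 has {1,3,5,6,7,8,9}; box has {1,2,5,8,9}; anti-diagonal has {1,5,8,9} → only 4 remains.
R3C6 = 2: row 3 has {1,5,8,9}; col 6 has {1,3,4,5,6,7,8,9}; box has {1,3,6,7,8,9} → only 2 remains.
R4C1 = 3: row 4 has {1,4,5,8,9}; col 1 has {1,2,5,6,7,8}; box has {1,5,6,7,8} → only 3 remains.
R4C3 = 2: row 4 has {1,3,4,5,8,9}; col 3 has {1,5,7,8,9}; box has {1,3,5,6,7,8} → only 2 remains.
R6C3 = 4: row 6 has {1,5,8}; col 3 has {1,2,5,7,8,9}; box has {1,2,3,5,6,7,8} → only 4 remains.
R3C1 = 4: row 3 has {1,2,5,8,9}; col 1 has {1,2,3,5,6,7,8}; box has {1,2,5,7,8,9} → only 4 remains.
R6C1 = 9: row 6 has {1,4,5,8}; col 1 has {1,2,3,4,5,6,7,8}; box has {1,2,3,4,5,6,7,8} → only 9 remains.
R8C9 = 9: in row 8, 9 can only go here (every other open cell in that row sees a 9).
R8C8 = 4: in main diagonal, 4 can only go here (every other open cell in that diagonal sees a 4).
R9C9 = 7: in main diagonal, 7 can only go here (every other open cell in that diagonal sees a 7).
R4C9 = 6: row 4 has {1,2,3,4,5,8,9}; col 9 has {1,4,5,7,8,9}; box has {1,3,4,5,8,9} → only 6 remains.
R4C5 = 7: row 4 has {1,2,3,4,5,6,8,9}; col 5 has {1,8,9}; box has {1,2,4,5,8,9} → only 7 remains.
R6C4 = 3: row 6 has {1,4,5,8,9}; col 4 has {1,2,6,9}; box has {1,2,4,5,7,8,9}; anti-diagonal has {1,4,5,8,9} → only 3 remains.
R6C5 = 6: row 6 has {1,3,4,5,8,9}; col 5 has {1,7,8,9}; box has {1,2,3,4,5,7,8,9} → only 6 remains.
R7C3 = 6: row 7 has {1,4,5,9}; col 3 has {1,2,4,5,7,8,9}; box has {1,4,5,7,8,9}; anti-diagonal has {1,3,4,5,8,9} → only 6 remains.
R8C2 = 2: row 8 has {1,4,7,8,9}; col 2 has {1,4,5,7,8,9}; box has {1,4,5,6,7,8,9}; anti-diagonal has {1,3,4,5,6,8,9} → only 2 remains.
R8C4 = 5: row 8 has {1,2,4,7,8,9}; col 4 has {1,2,3,6,9}; box has {1,6,9} → only 5 remains.
R8C5 = 3: row 8 has {1,2,4,5,7,8,9}; col 5 has {1,6,7,8,9}; box has {1,5,6,9} → only 3 remains.
R8C7 = 6: row 8 has {1,2,3,4,5,7,8,9}; col 7 has {1,4,5,8,9}; box has {1,4,5,7,9} → only 6 remains.
R9C2 = 3: row 9 has {1,5,6,7,9}; col 2 has {1,2,4,5,7,8,9}; box has {1,2,4,5,6,7,8,9} → only 3 remains.
R2C2 = 6: row 2 has {1,7,8,9}; col 2 has {1,2,3,4,5,7,8,9}; box has {1,2,4,5,7,8,9}; main diagonal has {1,2,4,5,7,8,9} → only 6 remains.
R2C4 = 4: row 2 has {1,6,7,8,9}; col 4 has {1,2,3,5,6,9}; box has {1,2,3,6,7,8,9} → only 4 remains.
R2C5 = 5: row 2 has {1,4,6,7,8,9}; col 5 has {1,3,6,7,8,9}; box has {1,2,3,4,6,7,8,9} → only 5 remains.
R3C3 = 3: row 3 has {1,2,4,5,8,9}; col 3 has {1,2,4,5,6,7,8,9}; box has {1,2,4,5,6,7,8,9}; main diagonal has {1,2,4,5,6,7,8,9} → only 3 remains.
R3C7 = 7: row 3 has {1,2,3,4,5,8,9}; col 7 has {1,4,5,6,8,9}; box has {1,4,5,8,9}; anti-diagonal has {1,2,3,4,5,6,8,9} → only 7 remains.
R3C8 = 6: row 3 has {1,2,3,4,5,7,8,9}; col 8 has {1,3,4,5,9}; box has {1,4,5,7,8,9} → only 6 remains.
R6C7 = 2: row 6 has {1,3,4,5,6,8,9}; col 7 has {1,4,5,6,7,8,9}; box has {1,3,4,5,6,8,9} → only 2 remains.
R6C8 = 7: row 6 has {1,2,3,4,5,6,8,9}; col 8 has {1,3,4,5,6,9}; box has {1,2,3,4,5,6,8,9} → only 7 remains.

954368271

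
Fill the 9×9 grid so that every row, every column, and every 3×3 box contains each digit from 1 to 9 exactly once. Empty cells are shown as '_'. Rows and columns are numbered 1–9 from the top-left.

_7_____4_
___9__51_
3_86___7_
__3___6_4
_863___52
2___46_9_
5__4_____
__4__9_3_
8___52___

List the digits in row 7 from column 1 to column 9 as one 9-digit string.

567438921

r2c3 = 2 (sole candidate).
r3c9 = 9 (sole candidate).
r4c8 = 8 (sole candidate).
r9c8 = 6 (sole candidate).
r3c7 = 2 (sole candidate).
r7c8 = 2: row 7 has {4,5}; col 8 has {1,3,4,5,6,7,8,9}; box has {3,6} → only 2 remains.
r3c5 = 1 (sole candidate).
r5c1 = 4 (hidden single in row 5).
r2c1 = 6 (sole candidate).
r2c2 = 4 (sole candidate).
r3c2 = 5 (sole candidate).
r3c6 = 4 (sole candidate).
r6c2 = 1 (sole candidate).
r4c2 = 9 (sole candidate).
r9c2 = 3 (sole candidate).
r4c1 = 7 (sole candidate).
r4c5 = 2 (sole candidate).
r6c3 = 5 (sole candidate).
r7c2 = 6: row 7 has {2,4,5}; col 2 has {1,3,4,5,7,8,9}; box has {3,4,5,8} → only 6 remains.
r8c1 = 1 (sole candidate).
r8c2 = 2 (sole candidate).
r1c1 = 9 (sole candidate).
r1c3 = 1 (sole candidate).
r1c4 = 2 (hidden single in row 1).
r1c9 = 6 (hidden single in row 1).
r1c6 = 5 (hidden single in row 1).
r4c6 = 1 (sole candidate).
r5c6 = 7 (sole candidate).
r5c7 = 1 (sole candidate).
r6c4 = 8 (sole candidate).
r8c4 = 7 (sole candidate).
r8c7 = 8 (sole candidate).
r8c9 = 5 (sole candidate).
r9c4 = 1 (sole candidate).
r9c9 = 7 (sole candidate).
r1c7 = 3 (sole candidate).
r2c9 = 8 (sole candidate).
r4c4 = 5 (sole candidate).
r5c5 = 9 (sole candidate).
r6c7 = 7 (sole candidate).
r6c9 = 3 (sole candidate).
r7c7 = 9: row 7 has {2,4,5,6}; col 7 has {1,2,3,5,6,7,8}; box has {2,3,5,6,7,8} → only 9 remains.
r7c9 = 1: row 7 has {2,4,5,6,9}; col 9 has {2,3,4,5,6,7,8,9}; box has {2,3,5,6,7,8,9} → only 1 remains.
r8c5 = 6 (sole candidate).
r9c3 = 9 (sole candidate).
r9c7 = 4 (sole candidate).
r1c5 = 8 (sole candidate).
r2c6 = 3 (sole candidate).
r7c3 = 7: row 7 has {1,2,4,5,6,9}; col 3 has {1,2,3,4,5,6,8,9}; box has {1,2,3,4,5,6,8,9} → only 7 remains.
r7c5 = 3: row 7 has {1,2,4,5,6,7,9}; col 5 has {1,2,4,5,6,8,9}; box has {1,2,4,5,6,7,9} → only 3 remains.
r7c6 = 8: row 7 has {1,2,3,4,5,6,7,9}; col 6 has {1,2,3,4,5,6,7,9}; box has {1,2,3,4,5,6,7,9} → only 8 remains.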